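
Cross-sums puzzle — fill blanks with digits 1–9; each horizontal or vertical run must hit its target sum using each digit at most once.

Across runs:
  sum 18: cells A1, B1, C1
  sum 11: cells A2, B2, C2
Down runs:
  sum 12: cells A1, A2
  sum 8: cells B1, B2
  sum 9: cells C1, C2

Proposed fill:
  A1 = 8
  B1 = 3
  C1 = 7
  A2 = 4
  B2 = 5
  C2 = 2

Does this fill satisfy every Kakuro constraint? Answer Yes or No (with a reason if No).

Across: 8+3+7=18; 4+5+2=11. Down: 8+4=12; 3+5=8; 7+2=9. No digit repeats within any run.

Yes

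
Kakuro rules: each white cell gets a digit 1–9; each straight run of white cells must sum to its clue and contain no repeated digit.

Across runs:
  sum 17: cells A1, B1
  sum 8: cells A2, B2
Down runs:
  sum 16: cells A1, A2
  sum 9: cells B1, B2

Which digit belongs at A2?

7

17 in 2 cells must be {8,9}; 16 in 2 cells must be {7,9}.
The 17 across and the 16 down share only 9, so A1 = 9.
B1 = 17 − 9 = 8 completes the 17 across.
A2 = 16 − 9 = 7 completes the 16 down.
B2 = 8 − 7 = 1 completes the 8 across.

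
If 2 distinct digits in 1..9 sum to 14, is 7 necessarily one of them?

No

Counterexample: {5,9} sums to 14 without using 7.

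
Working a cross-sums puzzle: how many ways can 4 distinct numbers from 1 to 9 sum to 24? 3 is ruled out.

5

4 distinct digits from 1–9 sum between 10 and 30.
Dropping sets that contain 3.
Enumerating: {1,6,8,9}, {2,5,8,9}, {2,6,7,9}, {4,5,6,9}, {4,5,7,8}.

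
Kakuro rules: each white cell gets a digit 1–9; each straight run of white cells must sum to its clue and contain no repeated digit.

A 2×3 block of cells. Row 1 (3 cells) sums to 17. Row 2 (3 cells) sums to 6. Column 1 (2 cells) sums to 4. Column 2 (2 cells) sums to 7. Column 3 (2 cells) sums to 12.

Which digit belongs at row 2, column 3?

6 in 3 cells must be {1,2,3}; 4 in 2 cells must be {1,3}.
The 6 across and the 12 down share only 3, so (2,3) = 3.
(1,3) = 12 − 3 = 9 completes the 12 down.
Given what's placed, (2,1) must be 1 to fit the 6 across and 4 down.
(2,2) = 6 − 4 = 2 completes the 6 across.
(1,1) = 4 − 1 = 3 completes the 4 down.
(1,2) = 17 − 12 = 5 completes the 17 across.

3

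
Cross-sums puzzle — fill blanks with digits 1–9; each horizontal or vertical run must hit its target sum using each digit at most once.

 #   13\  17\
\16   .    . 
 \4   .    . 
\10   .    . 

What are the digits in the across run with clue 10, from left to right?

16 in 2 cells must be {7,9}; 4 in 2 cells must be {1,3}.
Nothing is forced directly, so branch on R2C1, whose candidates are 1 or 3. If R2C1 = 1: that forces R2C2 = 3, R1C2 = 9, after which R3C2 would have to be in {1,2,3,4,6,7,8,9} for the 10 across but in {5} for the 17 down — contradiction. So R2C1 = 3.
Given what's placed, R1C1 must be 9 to fit the 16 across and 13 down.
R1C2 = 16 − 9 = 7 completes the 16 across.
R2C2 = 4 − 3 = 1 completes the 4 across.
R3C1 = 13 − 12 = 1 completes the 13 down.
R3C2 = 10 − 1 = 9 completes the 10 across.

1 9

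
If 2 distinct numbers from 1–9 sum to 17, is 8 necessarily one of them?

Yes

The only way to make 17 from 2 distinct digits is {8,9}, which contains 8.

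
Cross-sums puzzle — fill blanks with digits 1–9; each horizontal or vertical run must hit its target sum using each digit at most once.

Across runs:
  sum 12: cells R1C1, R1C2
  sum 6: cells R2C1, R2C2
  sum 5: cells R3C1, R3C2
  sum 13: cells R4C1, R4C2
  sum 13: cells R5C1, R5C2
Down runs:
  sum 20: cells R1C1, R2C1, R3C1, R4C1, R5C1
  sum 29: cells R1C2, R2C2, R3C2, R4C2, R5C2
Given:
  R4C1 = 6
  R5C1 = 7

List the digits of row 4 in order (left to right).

Given what's placed, R1C1 must be 4 to fit the 12 across and 20 down.
R1C2 = 12 − 4 = 8 completes the 12 across.
R4C2 = 13 − 6 = 7 completes the 13 across.
R5C2 = 13 − 7 = 6 completes the 13 across.
R2C2 = 5: the only remaining digit allowed by both the 6 across and the 29 down.
R3C2 = 29 − 26 = 3 completes the 29 down.
R2C1 = 6 − 5 = 1 completes the 6 across.
R3C1 = 5 − 3 = 2 completes the 5 across.

6 7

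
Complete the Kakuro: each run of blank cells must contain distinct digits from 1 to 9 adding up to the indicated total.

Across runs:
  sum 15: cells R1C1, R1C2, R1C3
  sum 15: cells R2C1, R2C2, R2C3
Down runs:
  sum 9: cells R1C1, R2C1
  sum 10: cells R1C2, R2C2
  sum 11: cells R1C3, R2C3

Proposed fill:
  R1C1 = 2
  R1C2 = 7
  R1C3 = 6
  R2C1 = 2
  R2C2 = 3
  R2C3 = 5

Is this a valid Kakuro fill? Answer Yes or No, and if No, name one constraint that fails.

No — the down run R1C1–R2C1 sums to 4, not 9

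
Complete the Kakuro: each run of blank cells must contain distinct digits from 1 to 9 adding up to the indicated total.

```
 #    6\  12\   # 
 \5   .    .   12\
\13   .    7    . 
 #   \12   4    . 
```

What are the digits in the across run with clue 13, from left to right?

2, 7, 4

R1C2 = 12 − 11 = 1 completes the 12 down.
R3C3 = 12 − 4 = 8 completes the 12 across.
R1C1 = 5 − 1 = 4 completes the 5 across.
R2C1 = 6 − 4 = 2 completes the 6 down.
R2C3 = 13 − 9 = 4 completes the 13 across.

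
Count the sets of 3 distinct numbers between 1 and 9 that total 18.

7

3 distinct digits from 1–9 sum between 6 and 24.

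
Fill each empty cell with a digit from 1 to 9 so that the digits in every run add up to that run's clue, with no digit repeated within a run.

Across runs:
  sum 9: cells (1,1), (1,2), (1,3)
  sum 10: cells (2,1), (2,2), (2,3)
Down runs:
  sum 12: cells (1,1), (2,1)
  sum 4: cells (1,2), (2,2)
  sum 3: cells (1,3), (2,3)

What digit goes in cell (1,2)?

4 in 2 cells must be {1,3}; 3 in 2 cells must be {1,2}.
Nothing is forced directly, so branch on (1,2), whose candidates are 1 or 3. If (1,2) = 1: that forces (1,3) = 2, (2,2) = 3, (2,3) = 1, after which (1,1) would have to be in {6} for the 9 across but in {3,4,5,7,8,9} for the 12 down — contradiction. So (1,2) = 3.
(2,2) = 4 − 3 = 1 completes the 4 down.
Given what's placed, (2,3) must be 2 to fit the 10 across and 3 down.
(1,3) = 3 − 2 = 1 completes the 3 down.
(2,1) = 10 − 3 = 7 completes the 10 across.
(1,1) = 9 − 4 = 5 completes the 9 across.

3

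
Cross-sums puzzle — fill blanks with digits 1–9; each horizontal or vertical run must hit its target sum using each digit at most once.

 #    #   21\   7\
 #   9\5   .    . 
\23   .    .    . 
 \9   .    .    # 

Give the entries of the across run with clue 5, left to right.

23 in 3 cells must be {6,8,9}.
The 5 across and the 21 down share only 4, so R1C2 = 4.
R1C3 = 5 − 4 = 1 completes the 5 across.
R2C3 = 7 − 1 = 6 completes the 7 down.
R3C2 = 8: the only remaining digit allowed by both the 9 across and the 21 down.
R2C1 = 8: the only remaining digit allowed by both the 23 across and the 9 down.
R2C2 = 23 − 14 = 9 completes the 23 across.
R3C1 = 9 − 8 = 1 completes the 9 across.

4 1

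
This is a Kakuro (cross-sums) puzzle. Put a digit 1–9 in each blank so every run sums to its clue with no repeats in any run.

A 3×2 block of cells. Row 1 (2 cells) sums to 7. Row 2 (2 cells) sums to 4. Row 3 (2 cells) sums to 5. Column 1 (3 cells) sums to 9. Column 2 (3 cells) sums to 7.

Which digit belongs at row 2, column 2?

4 in 2 cells must be {1,3}; 7 in 3 cells must be {1,2,4}.
The 4 across and the 7 down share only 1, so (2,2) = 1.
(2,1) = 4 − 1 = 3 completes the 4 across.
Nothing is forced directly, so branch on (1,2), whose candidates are 2 or 4. If (1,2) = 4: then (1,1) would have to be in {3} for the 7 across but in {1,2,4,5} for the 9 down — contradiction. So (1,2) = 2.
(1,1) = 7 − 2 = 5 completes the 7 across.
(3,1) = 9 − 8 = 1 completes the 9 down.
(3,2) = 5 − 1 = 4 completes the 5 across.

1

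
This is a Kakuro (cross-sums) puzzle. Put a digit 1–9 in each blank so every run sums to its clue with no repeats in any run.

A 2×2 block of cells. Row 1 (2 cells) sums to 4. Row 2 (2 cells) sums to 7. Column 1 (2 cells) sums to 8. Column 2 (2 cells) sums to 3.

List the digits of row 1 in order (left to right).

3 1

4 in 2 cells must be {1,3}; 3 in 2 cells must be {1,2}.
The 4 across and the 3 down share only 1, so (1,2) = 1.
(2,2) = 3 − 1 = 2 completes the 3 down.
(1,1) = 4 − 1 = 3 completes the 4 across.
(2,1) = 7 − 2 = 5 completes the 7 across.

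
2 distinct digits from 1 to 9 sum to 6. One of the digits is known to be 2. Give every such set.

2 distinct digits from 1–9 sum between 3 and 17.
Keeping only sets containing 2.
Only one set works: {2,4}.

{2,4}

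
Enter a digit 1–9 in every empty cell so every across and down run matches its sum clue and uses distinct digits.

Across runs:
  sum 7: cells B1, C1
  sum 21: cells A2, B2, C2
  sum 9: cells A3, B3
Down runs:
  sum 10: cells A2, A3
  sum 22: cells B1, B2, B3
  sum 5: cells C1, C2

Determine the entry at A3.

The 21 across and the 5 down share only 4, so C2 = 4.
C1 = 5 − 4 = 1 completes the 5 down.
B1 = 7 − 1 = 6 completes the 7 across.
B2 = 9: the only remaining digit allowed by both the 21 across and the 22 down.
B3 = 22 − 15 = 7 completes the 22 down.
A2 = 21 − 13 = 8 completes the 21 across.
A3 = 9 − 7 = 2 completes the 9 across.

2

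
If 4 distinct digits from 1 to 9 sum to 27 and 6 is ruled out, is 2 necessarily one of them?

The only way to make 27 from 4 distinct digits under that restriction is {3,7,8,9}, which does not contain 2.

No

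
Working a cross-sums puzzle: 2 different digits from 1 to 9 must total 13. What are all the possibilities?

{4,9}; {5,8}; {6,7}

2 distinct digits from 1–9 sum between 3 and 17.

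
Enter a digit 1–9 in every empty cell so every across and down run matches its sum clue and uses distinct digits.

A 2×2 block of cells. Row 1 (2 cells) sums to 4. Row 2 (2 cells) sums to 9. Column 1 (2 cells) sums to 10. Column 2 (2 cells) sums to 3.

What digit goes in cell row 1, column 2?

1

4 in 2 cells must be {1,3}; 3 in 2 cells must be {1,2}.
The 4 across and the 3 down share only 1, so (1,2) = 1.
(2,2) = 3 − 1 = 2 completes the 3 down.
(1,1) = 4 − 1 = 3 completes the 4 across.
(2,1) = 9 − 2 = 7 completes the 9 across.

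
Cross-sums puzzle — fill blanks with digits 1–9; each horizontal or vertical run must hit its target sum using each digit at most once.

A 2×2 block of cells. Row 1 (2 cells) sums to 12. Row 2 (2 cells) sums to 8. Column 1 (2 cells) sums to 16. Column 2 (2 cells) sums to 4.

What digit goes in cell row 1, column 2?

16 in 2 cells must be {7,9}; 4 in 2 cells must be {1,3}.
The 12 across and the 4 down share only 3, so (1,2) = 3.
The 8 across and the 16 down share only 7, so (2,1) = 7.
(2,2) = 8 − 7 = 1 completes the 8 across.
(1,1) = 12 − 3 = 9 completes the 12 across.

3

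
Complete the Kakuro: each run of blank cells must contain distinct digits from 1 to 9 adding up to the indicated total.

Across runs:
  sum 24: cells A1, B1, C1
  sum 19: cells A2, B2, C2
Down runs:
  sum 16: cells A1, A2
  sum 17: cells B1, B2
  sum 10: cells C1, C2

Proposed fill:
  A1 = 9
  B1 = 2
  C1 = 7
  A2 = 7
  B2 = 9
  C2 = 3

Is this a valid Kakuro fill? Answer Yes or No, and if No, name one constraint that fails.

No — the down run B1–B2 sums to 11, not 17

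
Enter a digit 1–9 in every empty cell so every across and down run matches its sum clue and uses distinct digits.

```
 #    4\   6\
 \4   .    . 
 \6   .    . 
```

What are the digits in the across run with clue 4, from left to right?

4 in 2 cells must be {1,3}.
The 4 across and the 6 down share only 1, so R1C2 = 1.
The 6 across and the 4 down share only 1, so R2C1 = 1.
R2C2 = 6 − 1 = 5 completes the 6 across.
R1C1 = 4 − 1 = 3 completes the 4 across.

3, 1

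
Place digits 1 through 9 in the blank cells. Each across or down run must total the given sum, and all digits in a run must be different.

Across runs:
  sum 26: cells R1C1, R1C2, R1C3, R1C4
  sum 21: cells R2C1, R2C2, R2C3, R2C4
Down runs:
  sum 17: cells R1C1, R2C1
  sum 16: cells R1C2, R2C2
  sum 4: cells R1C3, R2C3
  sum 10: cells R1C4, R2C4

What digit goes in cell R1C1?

17 in 2 cells must be {8,9}; 16 in 2 cells must be {7,9}; 4 in 2 cells must be {1,3}.
Only 3 fits R1C3 under both its across sum 26 and down sum 4.
R2C3 = 4 − 3 = 1 completes the 4 down.
Given what's placed, R1C2 must be 9 to fit the 26 across and 16 down.
R2C2 = 16 − 9 = 7 completes the 16 down.
R1C1 = 8: the only remaining digit allowed by both the 26 across and the 17 down.

8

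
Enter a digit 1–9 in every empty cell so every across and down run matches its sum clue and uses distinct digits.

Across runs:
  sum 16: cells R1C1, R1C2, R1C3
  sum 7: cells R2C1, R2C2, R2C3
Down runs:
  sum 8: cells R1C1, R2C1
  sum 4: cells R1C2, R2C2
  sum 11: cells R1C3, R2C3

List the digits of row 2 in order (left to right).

2 1 4

7 in 3 cells must be {1,2,4}; 4 in 2 cells must be {1,3}.
The 7 across and the 4 down share only 1, so R2C2 = 1.
R1C2 = 4 − 1 = 3 completes the 4 down.
Given what's placed, R2C1 must be 2 to fit the 7 across and 8 down.
R2C3 = 7 − 3 = 4 completes the 7 across.
R1C1 = 8 − 2 = 6 completes the 8 down.
R1C3 = 16 − 9 = 7 completes the 16 across.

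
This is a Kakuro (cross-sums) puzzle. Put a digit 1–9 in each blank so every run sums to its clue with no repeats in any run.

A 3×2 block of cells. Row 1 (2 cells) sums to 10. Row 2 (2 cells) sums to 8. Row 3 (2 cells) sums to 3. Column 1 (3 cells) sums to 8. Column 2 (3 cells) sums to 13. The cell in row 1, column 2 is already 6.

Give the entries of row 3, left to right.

1, 2

3 in 2 cells must be {1,2}.
(1,1) = 10 − 6 = 4 completes the 10 across.
Given what's placed, (3,1) must be 1 to fit the 3 across and 8 down.
(3,2) = 3 − 1 = 2 completes the 3 across.
(2,1) = 8 − 5 = 3 completes the 8 down.
(2,2) = 8 − 3 = 5 completes the 8 across.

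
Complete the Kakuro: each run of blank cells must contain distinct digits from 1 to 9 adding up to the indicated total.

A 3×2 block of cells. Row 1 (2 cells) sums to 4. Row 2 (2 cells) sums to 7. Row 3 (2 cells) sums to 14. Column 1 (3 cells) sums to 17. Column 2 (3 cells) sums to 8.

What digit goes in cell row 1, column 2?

4 in 2 cells must be {1,3}.
The 14 across and the 8 down share only 5, so (3,2) = 5.
Given what's placed, (1,2) must be 1 to fit the 4 across and 8 down.
(2,2) = 8 − 6 = 2 completes the 8 down.
(3,1) = 14 − 5 = 9 completes the 14 across.
(1,1) = 4 − 1 = 3 completes the 4 across.
(2,1) = 7 − 2 = 5 completes the 7 across.

1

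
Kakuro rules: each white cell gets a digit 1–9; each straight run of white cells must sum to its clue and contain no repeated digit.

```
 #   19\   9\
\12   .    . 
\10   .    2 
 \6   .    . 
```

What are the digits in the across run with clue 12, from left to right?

9 3

R2C1 = 10 − 2 = 8 completes the 10 across.
No cell is forced outright now. R1C2 can only be 3 or 4 (the digits allowed by both its 12 across and its 9 down). If R1C2 = 4: then R1C1 would have to be in {8} for the 12 across but in {2,4,5,6,7,9} for the 19 down — contradiction. So R1C2 = 3.
R1C1 = 12 − 3 = 9 completes the 12 across.
R3C1 = 19 − 17 = 2 completes the 19 down.
R3C2 = 6 − 2 = 4 completes the 6 across.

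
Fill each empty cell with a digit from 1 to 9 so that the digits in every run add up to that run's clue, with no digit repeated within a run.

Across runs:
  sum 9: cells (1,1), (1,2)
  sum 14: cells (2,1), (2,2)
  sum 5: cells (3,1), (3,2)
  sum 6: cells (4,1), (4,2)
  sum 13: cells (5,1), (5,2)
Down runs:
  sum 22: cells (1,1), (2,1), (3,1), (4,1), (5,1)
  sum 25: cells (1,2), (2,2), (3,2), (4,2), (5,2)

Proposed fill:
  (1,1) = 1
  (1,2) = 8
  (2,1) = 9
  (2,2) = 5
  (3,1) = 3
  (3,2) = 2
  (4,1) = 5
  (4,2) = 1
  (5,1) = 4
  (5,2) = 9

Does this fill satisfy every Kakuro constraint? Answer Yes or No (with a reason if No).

Yes

Across: 1+8=9; 9+5=14; 3+2=5; 5+1=6; 4+9=13. Down: 1+9+3+5+4=22; 8+5+2+1+9=25. No digit repeats within any run.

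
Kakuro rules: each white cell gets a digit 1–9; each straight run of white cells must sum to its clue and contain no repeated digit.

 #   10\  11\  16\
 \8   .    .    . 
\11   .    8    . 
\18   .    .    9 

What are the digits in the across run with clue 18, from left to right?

7 2 9

No cell is forced outright now. R2C3 can only be 1 or 2 (the digits allowed by both its 11 across and its 16 down). If R2C3 = 1: then R1C3 would have to be in {1,2,3,4,5} for the 8 across but in {6} for the 16 down — contradiction. So R2C3 = 2.
R1C3 = 16 − 11 = 5 completes the 16 down.
R2C1 = 11 − 10 = 1 completes the 11 across.
R1C1 = 2: the only remaining digit allowed by both the 8 across and the 10 down.
R1C2 = 8 − 7 = 1 completes the 8 across.
R3C1 = 10 − 3 = 7 completes the 10 down.
R3C2 = 18 − 16 = 2 completes the 18 across.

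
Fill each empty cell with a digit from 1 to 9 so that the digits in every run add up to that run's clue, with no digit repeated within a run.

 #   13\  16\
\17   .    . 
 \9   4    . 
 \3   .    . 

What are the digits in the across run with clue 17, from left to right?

8, 9

17 in 2 cells must be {8,9}; 3 in 2 cells must be {1,2}.
Given what's placed, R1C1 must be 8 to fit the 17 across and 13 down.
R1C2 = 17 − 8 = 9 completes the 17 across.
R2C2 = 9 − 4 = 5 completes the 9 across.
R3C1 = 13 − 12 = 1 completes the 13 down.
R3C2 = 3 − 1 = 2 completes the 3 across.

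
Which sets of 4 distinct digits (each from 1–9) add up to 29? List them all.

4 distinct digits from 1–9 sum between 10 and 30.
Only one set works: {5,7,8,9}.

{5,7,8,9}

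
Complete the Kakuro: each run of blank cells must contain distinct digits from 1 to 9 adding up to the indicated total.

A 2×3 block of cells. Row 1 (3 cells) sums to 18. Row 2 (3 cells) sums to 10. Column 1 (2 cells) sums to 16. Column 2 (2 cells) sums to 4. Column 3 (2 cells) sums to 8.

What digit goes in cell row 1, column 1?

9

16 in 2 cells must be {7,9}; 4 in 2 cells must be {1,3}.
The 10 across and the 16 down share only 7, so (2,1) = 7.
Given what's placed, (2,2) must be 1 to fit the 10 across and 4 down.
(2,3) = 10 − 8 = 2 completes the 10 across.
(1,1) = 16 − 7 = 9 completes the 16 down.
(1,2) = 4 − 1 = 3 completes the 4 down.
(1,3) = 18 − 12 = 6 completes the 18 across.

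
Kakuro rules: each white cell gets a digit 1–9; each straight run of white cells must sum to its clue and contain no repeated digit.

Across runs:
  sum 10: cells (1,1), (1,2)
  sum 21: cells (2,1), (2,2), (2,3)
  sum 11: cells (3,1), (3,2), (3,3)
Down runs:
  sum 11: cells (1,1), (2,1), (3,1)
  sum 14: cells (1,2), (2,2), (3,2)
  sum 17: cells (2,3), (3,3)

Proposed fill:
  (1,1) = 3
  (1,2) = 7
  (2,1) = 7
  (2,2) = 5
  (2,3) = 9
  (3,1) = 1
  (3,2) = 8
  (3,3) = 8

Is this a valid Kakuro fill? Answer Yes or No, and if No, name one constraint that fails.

No — the across run (3,1)–(3,3) sums to 17, not 11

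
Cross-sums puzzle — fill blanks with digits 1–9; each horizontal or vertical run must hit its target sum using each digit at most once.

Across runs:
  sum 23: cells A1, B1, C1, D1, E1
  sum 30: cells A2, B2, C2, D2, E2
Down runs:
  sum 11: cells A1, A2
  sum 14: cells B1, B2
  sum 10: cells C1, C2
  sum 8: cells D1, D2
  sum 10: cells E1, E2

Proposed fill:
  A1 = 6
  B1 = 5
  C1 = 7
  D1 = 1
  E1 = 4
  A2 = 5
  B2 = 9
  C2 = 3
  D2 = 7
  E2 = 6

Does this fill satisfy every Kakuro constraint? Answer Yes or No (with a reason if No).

Yes

Across: 6+5+7+1+4=23; 5+9+3+7+6=30. Down: 6+5=11; 5+9=14; 7+3=10; 1+7=8; 4+6=10. No digit repeats within any run.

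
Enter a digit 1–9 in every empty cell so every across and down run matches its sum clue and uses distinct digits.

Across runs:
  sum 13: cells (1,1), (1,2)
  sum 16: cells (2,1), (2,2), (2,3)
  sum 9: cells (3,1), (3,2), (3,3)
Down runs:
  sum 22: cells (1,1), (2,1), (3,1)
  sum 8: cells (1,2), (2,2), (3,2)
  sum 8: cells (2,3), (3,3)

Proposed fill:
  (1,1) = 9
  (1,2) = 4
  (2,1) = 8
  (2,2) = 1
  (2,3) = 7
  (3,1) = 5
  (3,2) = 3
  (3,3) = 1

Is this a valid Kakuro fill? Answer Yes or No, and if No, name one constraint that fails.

Across: 9+4=13; 8+1+7=16; 5+3+1=9. Down: 9+8+5=22; 4+1+3=8; 7+1=8. No digit repeats within any run.

Yes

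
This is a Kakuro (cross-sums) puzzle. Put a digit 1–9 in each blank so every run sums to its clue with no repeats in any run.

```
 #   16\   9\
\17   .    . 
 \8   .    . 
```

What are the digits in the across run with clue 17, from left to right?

9, 8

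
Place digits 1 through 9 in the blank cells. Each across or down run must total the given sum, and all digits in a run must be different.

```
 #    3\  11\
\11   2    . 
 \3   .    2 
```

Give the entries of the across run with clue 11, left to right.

3 in 2 cells must be {1,2}.
R1C2 = 11 − 2 = 9 completes the 11 across.
R2C1 = 3 − 2 = 1 completes the 3 across.

2 9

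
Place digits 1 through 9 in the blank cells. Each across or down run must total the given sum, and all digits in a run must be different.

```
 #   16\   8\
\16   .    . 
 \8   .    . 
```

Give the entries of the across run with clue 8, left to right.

7, 1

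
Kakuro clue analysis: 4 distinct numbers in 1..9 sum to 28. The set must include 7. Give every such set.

{4,7,8,9}

4 distinct digits from 1–9 sum between 10 and 30.
Keeping only sets containing 7.
Only one set works: {4,7,8,9}.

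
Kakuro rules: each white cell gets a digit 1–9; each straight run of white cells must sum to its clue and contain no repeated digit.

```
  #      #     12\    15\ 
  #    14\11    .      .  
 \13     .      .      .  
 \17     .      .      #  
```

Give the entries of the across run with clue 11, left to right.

17 in 2 cells must be {8,9}.
Nothing is forced directly, so branch on R3C1, whose candidates are 8 or 9. If R3C1 = 8: that forces R2C1 = 6, after which R2C3 would have to be in {2,3,4,5} for the 13 across but in {6,7,8,9} for the 15 down — contradiction. So R3C1 = 9.
R2C1 = 14 − 9 = 5 completes the 14 down.
R3C2 = 17 − 9 = 8 completes the 17 across.
R1C2 = 3: the only remaining digit allowed by both the 11 across and the 12 down.
R1C3 = 11 − 3 = 8 completes the 11 across.
R2C2 = 12 − 11 = 1 completes the 12 down.
R2C3 = 13 − 6 = 7 completes the 13 across.

3, 8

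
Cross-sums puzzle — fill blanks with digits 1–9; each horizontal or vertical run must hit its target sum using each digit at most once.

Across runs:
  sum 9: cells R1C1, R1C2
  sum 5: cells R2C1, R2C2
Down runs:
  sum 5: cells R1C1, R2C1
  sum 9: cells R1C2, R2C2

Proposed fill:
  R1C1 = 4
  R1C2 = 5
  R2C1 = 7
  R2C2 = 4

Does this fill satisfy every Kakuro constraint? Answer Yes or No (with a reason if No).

No — the down run R1C1–R2C1 sums to 11, not 5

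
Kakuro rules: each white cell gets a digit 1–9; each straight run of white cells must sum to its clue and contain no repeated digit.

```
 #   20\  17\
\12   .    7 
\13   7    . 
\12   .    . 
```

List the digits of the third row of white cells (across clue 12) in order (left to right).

R1C1 = 12 − 7 = 5 completes the 12 across.
R2C2 = 13 − 7 = 6 completes the 13 across.
R3C1 = 20 − 12 = 8 completes the 20 down.
R3C2 = 12 − 8 = 4 completes the 12 across.

8 4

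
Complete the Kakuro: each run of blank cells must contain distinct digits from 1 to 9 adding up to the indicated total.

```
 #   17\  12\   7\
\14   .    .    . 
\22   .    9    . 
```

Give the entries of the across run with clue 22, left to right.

17 in 2 cells must be {8,9}.
R1C2 = 12 − 9 = 3 completes the 12 down.
R2C1 = 8: the only remaining digit allowed by both the 22 across and the 17 down.
R2C3 = 22 − 17 = 5 completes the 22 across.
R1C1 = 17 − 8 = 9 completes the 17 down.
R1C3 = 14 − 12 = 2 completes the 14 across.

8 9 5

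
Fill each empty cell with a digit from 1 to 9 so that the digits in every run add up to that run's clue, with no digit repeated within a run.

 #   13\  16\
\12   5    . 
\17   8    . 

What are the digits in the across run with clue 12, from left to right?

5 7

17 in 2 cells must be {8,9}; 16 in 2 cells must be {7,9}.
R1C2 = 12 − 5 = 7 completes the 12 across.
R2C2 = 17 − 8 = 9 completes the 17 across.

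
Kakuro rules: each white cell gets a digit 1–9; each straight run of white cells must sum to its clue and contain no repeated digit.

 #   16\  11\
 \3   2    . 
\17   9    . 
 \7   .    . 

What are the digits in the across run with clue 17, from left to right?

3 in 2 cells must be {1,2}; 17 in 2 cells must be {8,9}.
R1C2 = 3 − 2 = 1 completes the 3 across.
R2C2 = 17 − 9 = 8 completes the 17 across.
R3C1 = 16 − 11 = 5 completes the 16 down.
R3C2 = 7 − 5 = 2 completes the 7 across.

9 8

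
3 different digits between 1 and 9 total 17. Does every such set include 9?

Counterexample: {2,7,8} sums to 17 without using 9.

No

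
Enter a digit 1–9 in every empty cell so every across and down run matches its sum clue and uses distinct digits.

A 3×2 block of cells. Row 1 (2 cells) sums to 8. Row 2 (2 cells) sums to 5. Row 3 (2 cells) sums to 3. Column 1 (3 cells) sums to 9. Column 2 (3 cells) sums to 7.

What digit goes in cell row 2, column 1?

1

3 in 2 cells must be {1,2}; 7 in 3 cells must be {1,2,4}.
Nothing is forced directly, so branch on (1,2), whose candidates are 1 or 2. If (1,2) = 1: then (1,1) would have to be in {7} for the 8 across but in {1,2,3,4,5,6} for the 9 down — contradiction. So (1,2) = 2.
(1,1) = 8 − 2 = 6 completes the 8 across.
Given what's placed, (3,2) must be 1 to fit the 3 across and 7 down.
(2,2) = 7 − 3 = 4 completes the 7 down.
(3,1) = 3 − 1 = 2 completes the 3 across.
(2,1) = 5 − 4 = 1 completes the 5 across.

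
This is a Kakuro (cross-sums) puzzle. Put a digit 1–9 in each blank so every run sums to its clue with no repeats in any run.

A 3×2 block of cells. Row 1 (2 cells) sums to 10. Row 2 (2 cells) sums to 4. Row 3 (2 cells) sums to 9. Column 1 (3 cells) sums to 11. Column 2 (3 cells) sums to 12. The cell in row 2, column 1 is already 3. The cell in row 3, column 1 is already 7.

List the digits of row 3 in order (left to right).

4 in 2 cells must be {1,3}.
(1,1) = 11 − 10 = 1 completes the 11 down.
(1,2) = 10 − 1 = 9 completes the 10 across.
(2,2) = 4 − 3 = 1 completes the 4 across.
(3,2) = 9 − 7 = 2 completes the 9 across.

7 2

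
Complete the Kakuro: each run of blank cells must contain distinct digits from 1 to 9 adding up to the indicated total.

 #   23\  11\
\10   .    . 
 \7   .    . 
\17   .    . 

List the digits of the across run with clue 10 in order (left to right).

8, 2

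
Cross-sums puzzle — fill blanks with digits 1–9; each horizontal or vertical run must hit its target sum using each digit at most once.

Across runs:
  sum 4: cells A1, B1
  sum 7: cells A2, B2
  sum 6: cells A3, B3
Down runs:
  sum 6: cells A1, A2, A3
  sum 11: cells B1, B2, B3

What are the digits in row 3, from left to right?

2 4

4 in 2 cells must be {1,3}; 6 in 3 cells must be {1,2,3}.
Nothing is forced directly, so branch on A1, whose candidates are 1 or 3. If A1 = 1: that forces B1 = 3, A3 = 2, after which B3 would have to be in {4} for the 6 across but in {1,2,6,7} for the 11 down — contradiction. So A1 = 3.
B1 = 4 − 3 = 1 completes the 4 across.
Nothing is forced directly, so branch on A2, whose candidates are 1 or 2. If A2 = 2: then B2 would have to be in {5} for the 7 across but in {2,3,4,6,7,8} for the 11 down — contradiction. So A2 = 1.
B2 = 7 − 1 = 6 completes the 7 across.
A3 = 6 − 4 = 2 completes the 6 down.
B3 = 6 − 2 = 4 completes the 6 across.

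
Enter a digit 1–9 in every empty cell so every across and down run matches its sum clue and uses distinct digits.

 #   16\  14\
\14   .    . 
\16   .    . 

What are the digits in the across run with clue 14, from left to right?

16 in 2 cells must be {7,9}.
The 14 across and the 16 down share only 9, so R1C1 = 9.
R1C2 = 14 − 9 = 5 completes the 14 across.
R2C1 = 16 − 9 = 7 completes the 16 down.
R2C2 = 16 − 7 = 9 completes the 16 across.

9 5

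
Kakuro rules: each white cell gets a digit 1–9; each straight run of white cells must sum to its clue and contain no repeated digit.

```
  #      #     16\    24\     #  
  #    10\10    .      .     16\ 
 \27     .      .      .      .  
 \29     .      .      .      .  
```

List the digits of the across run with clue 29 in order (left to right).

7, 5, 8, 9

29 in 4 cells must be {5,7,8,9}; 24 in 3 cells must be {7,8,9}; 16 in 2 cells must be {7,9}.
Nothing is forced directly, so branch on R3C1, whose candidates are 7 or 8 or 9. If R3C1 = 8: then R2C1 would have to be in {3,4,5,6,7,8,9} for the 27 across but in {2} for the 10 down — contradiction. If R3C1 = 9: then R2C1 would have to be in {3,4,5,6,7,8,9} for the 27 across but in {1} for the 10 down — contradiction. So R3C1 = 7.
R2C1 = 10 − 7 = 3 completes the 10 down.
Given what's placed, R3C4 must be 9 to fit the 29 across and 16 down.
R2C4 = 16 − 9 = 7 completes the 16 down.
R3C3 = 8: the only remaining digit allowed by both the 29 across and the 24 down.
Given what's placed, R2C3 must be 9 to fit the 27 across and 24 down.
R3C2 = 29 − 24 = 5 completes the 29 across.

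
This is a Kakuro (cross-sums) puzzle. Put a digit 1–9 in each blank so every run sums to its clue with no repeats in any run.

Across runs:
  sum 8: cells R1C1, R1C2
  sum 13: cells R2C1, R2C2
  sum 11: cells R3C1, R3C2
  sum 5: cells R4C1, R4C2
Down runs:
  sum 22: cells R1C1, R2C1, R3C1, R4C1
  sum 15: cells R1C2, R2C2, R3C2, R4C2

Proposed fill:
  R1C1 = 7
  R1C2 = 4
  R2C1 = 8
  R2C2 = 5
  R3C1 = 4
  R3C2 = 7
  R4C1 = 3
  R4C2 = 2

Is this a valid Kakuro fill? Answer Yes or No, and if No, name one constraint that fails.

No — the across run R1C1–R1C2 sums to 11, not 8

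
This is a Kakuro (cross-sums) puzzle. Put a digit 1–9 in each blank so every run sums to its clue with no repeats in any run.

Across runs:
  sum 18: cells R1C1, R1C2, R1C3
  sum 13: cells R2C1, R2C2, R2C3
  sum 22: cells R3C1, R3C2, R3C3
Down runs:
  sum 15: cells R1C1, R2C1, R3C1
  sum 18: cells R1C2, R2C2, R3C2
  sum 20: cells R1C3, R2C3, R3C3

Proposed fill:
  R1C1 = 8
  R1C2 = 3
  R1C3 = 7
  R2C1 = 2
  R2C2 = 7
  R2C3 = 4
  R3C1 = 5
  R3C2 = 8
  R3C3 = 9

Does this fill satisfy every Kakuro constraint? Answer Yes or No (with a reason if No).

Across: 8+3+7=18; 2+7+4=13; 5+8+9=22. Down: 8+2+5=15; 3+7+8=18; 7+4+9=20. No digit repeats within any run.

Yes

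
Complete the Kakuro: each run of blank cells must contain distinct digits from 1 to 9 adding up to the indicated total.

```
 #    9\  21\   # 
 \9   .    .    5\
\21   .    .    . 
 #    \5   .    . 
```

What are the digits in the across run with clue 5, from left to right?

4 1

The 21 across and the 5 down share only 4, so R2C3 = 4.
Intersecting the 5 across with the 21 down forces R3C2 = 4.
R3C3 = 5 − 4 = 1 completes the 5 across.
R1C2 = 8: the only remaining digit allowed by both the 9 across and the 21 down.
R2C1 = 8: the only remaining digit allowed by both the 21 across and the 9 down.
R2C2 = 21 − 12 = 9 completes the 21 across.
R1C1 = 9 − 8 = 1 completes the 9 across.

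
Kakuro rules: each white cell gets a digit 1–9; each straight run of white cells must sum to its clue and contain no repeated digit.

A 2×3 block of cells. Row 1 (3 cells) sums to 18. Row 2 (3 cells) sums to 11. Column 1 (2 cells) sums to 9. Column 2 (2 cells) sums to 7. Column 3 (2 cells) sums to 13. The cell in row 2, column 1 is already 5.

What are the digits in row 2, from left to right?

(1,1) = 9 − 5 = 4 completes the 9 down.
Given what's placed, (2,3) must be 4 to fit the 11 across and 13 down.
(1,3) = 13 − 4 = 9 completes the 13 down.
(2,2) = 11 − 9 = 2 completes the 11 across.
(1,2) = 18 − 13 = 5 completes the 18 across.

5, 2, 4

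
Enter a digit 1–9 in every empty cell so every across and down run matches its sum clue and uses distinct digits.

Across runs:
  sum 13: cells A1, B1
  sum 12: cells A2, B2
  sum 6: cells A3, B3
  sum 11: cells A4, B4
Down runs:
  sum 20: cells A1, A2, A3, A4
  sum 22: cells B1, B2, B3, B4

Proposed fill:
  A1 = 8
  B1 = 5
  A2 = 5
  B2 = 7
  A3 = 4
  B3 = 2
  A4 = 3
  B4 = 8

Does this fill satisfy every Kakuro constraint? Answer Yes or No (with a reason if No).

Across: 8+5=13; 5+7=12; 4+2=6; 3+8=11. Down: 8+5+4+3=20; 5+7+2+8=22. No digit repeats within any run.

Yes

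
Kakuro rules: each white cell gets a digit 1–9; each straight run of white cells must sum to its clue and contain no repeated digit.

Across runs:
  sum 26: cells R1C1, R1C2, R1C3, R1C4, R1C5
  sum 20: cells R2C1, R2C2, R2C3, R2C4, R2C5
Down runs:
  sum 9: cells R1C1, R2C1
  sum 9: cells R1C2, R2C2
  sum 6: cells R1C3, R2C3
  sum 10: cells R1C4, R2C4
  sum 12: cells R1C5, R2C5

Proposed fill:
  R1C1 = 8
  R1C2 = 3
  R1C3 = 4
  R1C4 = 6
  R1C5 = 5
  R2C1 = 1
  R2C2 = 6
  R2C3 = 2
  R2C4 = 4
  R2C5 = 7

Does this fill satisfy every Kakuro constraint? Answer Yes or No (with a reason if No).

Across: 8+3+4+6+5=26; 1+6+2+4+7=20. Down: 8+1=9; 3+6=9; 4+2=6; 6+4=10; 5+7=12. No digit repeats within any run.

Yes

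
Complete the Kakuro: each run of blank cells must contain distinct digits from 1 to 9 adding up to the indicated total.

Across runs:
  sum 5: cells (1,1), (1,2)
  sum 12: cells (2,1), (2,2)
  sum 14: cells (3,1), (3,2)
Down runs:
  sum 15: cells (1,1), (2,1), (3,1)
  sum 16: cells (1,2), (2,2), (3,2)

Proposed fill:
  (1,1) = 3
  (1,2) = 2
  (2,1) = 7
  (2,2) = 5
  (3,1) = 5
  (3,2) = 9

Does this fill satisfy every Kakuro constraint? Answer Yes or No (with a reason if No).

Yes

Across: 3+2=5; 7+5=12; 5+9=14. Down: 3+7+5=15; 2+5+9=16. No digit repeats within any run.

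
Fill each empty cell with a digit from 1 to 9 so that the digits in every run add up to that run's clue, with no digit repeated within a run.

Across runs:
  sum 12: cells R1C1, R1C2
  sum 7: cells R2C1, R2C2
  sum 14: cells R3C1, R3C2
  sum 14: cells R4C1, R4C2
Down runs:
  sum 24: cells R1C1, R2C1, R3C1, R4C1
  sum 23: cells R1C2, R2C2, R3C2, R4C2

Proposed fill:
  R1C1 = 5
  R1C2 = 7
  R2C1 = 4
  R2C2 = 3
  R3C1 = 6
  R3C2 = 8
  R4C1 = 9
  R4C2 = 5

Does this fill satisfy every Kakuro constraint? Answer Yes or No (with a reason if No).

Yes

Across: 5+7=12; 4+3=7; 6+8=14; 9+5=14. Down: 5+4+6+9=24; 7+3+8+5=23. No digit repeats within any run.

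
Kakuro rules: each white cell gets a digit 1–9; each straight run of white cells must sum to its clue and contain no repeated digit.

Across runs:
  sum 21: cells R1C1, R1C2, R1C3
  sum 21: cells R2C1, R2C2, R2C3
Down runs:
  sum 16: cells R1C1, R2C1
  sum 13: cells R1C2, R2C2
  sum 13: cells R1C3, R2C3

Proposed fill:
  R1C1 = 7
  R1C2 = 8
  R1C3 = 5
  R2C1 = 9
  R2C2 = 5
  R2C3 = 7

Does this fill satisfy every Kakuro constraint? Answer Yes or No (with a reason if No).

No — the across run R1C1–R1C3 sums to 20, not 21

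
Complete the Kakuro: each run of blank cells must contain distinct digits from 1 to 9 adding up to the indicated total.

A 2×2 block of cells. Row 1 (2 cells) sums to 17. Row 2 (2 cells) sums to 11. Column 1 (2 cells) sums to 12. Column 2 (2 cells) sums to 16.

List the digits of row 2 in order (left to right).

4, 7

17 in 2 cells must be {8,9}; 16 in 2 cells must be {7,9}.
The 17 across and the 16 down share only 9, so (1,2) = 9.
(2,2) = 16 − 9 = 7 completes the 16 down.
(1,1) = 17 − 9 = 8 completes the 17 across.
(2,1) = 11 − 7 = 4 completes the 11 across.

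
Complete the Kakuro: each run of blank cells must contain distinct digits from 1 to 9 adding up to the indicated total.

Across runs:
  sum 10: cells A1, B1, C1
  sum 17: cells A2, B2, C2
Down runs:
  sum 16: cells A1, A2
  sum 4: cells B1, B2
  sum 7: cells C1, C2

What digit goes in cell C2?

5

16 in 2 cells must be {7,9}; 4 in 2 cells must be {1,3}.
The 10 across and the 16 down share only 7, so A1 = 7.
Given what's placed, B1 must be 1 to fit the 10 across and 4 down.
C1 = 10 − 8 = 2 completes the 10 across.
A2 = 16 − 7 = 9 completes the 16 down.
B2 = 4 − 1 = 3 completes the 4 down.
C2 = 17 − 12 = 5 completes the 17 across.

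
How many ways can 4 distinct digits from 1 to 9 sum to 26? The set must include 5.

2

4 distinct digits from 1–9 sum between 10 and 30.
Keeping only sets containing 5.
Enumerating: {4,5,8,9}, {5,6,7,8}.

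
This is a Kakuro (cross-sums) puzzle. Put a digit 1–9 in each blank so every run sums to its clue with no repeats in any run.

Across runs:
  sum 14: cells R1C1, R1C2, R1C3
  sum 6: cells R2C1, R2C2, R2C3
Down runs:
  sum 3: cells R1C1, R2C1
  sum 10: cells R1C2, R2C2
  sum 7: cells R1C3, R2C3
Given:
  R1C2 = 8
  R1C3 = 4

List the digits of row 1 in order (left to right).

2 8 4

6 in 3 cells must be {1,2,3}; 3 in 2 cells must be {1,2}.
R1C1 = 14 − 12 = 2 completes the 14 across.
R2C1 = 3 − 2 = 1 completes the 3 down.
R2C2 = 10 − 8 = 2 completes the 10 down.
R2C3 = 6 − 3 = 3 completes the 6 across.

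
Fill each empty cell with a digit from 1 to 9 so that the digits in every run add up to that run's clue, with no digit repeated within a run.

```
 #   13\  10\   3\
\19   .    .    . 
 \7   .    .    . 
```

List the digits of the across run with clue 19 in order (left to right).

9 8 2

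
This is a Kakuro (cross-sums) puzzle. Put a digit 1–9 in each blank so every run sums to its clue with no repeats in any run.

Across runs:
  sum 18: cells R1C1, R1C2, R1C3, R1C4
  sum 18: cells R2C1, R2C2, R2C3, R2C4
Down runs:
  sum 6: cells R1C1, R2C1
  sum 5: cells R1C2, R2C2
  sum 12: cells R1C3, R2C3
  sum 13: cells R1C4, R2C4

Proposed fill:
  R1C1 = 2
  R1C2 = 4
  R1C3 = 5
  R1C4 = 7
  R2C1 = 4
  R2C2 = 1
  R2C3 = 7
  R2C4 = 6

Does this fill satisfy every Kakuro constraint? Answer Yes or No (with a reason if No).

Across: 2+4+5+7=18; 4+1+7+6=18. Down: 2+4=6; 4+1=5; 5+7=12; 7+6=13. No digit repeats within any run.

Yes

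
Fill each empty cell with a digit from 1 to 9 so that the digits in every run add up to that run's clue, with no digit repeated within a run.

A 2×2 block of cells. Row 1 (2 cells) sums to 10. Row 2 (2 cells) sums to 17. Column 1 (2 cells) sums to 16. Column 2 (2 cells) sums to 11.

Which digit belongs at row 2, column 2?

17 in 2 cells must be {8,9}; 16 in 2 cells must be {7,9}.
The 17 across and the 16 down share only 9, so (2,1) = 9.
(2,2) = 17 − 9 = 8 completes the 17 across.
(1,1) = 16 − 9 = 7 completes the 16 down.
(1,2) = 10 − 7 = 3 completes the 10 across.

8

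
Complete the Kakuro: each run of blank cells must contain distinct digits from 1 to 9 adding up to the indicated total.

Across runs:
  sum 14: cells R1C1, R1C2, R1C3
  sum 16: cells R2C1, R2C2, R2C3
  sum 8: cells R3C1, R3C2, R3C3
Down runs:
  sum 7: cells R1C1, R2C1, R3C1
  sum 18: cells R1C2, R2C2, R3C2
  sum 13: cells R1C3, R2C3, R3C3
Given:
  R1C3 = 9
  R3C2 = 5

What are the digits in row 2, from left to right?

4, 9, 3

7 in 3 cells must be {1,2,4}.
Given what's placed, R1C2 must be 4 to fit the 14 across and 18 down.
R2C2 = 18 − 9 = 9 completes the 18 down.
R3C3 = 1: the only remaining digit allowed by both the 8 across and the 13 down.
R1C1 = 14 − 13 = 1 completes the 14 across.
R2C3 = 13 − 10 = 3 completes the 13 down.
R3C1 = 8 − 6 = 2 completes the 8 across.
R2C1 = 16 − 12 = 4 completes the 16 across.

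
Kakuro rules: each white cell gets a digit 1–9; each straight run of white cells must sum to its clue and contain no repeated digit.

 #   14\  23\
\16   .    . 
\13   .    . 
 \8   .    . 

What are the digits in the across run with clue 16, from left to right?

7 9

16 in 2 cells must be {7,9}; 23 in 3 cells must be {6,8,9}.
The 16 across and the 23 down share only 9, so R1C2 = 9.
Given what's placed, R3C2 must be 6 to fit the 8 across and 23 down.
R1C1 = 16 − 9 = 7 completes the 16 across.
R2C2 = 23 − 15 = 8 completes the 23 down.
R3C1 = 8 − 6 = 2 completes the 8 across.
R2C1 = 13 − 8 = 5 completes the 13 across.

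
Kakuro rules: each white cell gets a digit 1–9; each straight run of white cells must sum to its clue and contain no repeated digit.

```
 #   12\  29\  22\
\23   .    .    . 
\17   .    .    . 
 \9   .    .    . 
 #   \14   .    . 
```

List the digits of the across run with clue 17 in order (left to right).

2 7 8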